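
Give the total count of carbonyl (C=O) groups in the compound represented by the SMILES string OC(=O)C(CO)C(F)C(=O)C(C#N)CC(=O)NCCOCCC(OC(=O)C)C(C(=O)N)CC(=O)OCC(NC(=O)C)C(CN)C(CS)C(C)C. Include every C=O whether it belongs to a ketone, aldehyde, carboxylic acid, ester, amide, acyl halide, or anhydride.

7

HOOC: carboxylic acid, 1 C=O (running total 1).
CO: ketone, 1 C=O (running total 2).
CH2CONHCH2: amide, 1 C=O (running total 3).
CH(OCOCH3): ester, 1 C=O (running total 4).
CH(CONH2): amide, 1 C=O (running total 5).
CH2COOCH2: ester, 1 C=O (running total 6).
CH(NHCOCH3): amide, 1 C=O (running total 7).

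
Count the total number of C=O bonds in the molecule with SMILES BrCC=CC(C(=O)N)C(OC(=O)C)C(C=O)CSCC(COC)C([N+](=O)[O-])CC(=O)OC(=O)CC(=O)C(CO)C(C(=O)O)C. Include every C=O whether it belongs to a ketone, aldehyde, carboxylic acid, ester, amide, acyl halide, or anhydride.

CH(CONH2): amide, 1 C=O (running total 1).
CH(OCOCH3): ester, 1 C=O (running total 2).
CH(CHO): aldehyde, 1 C=O (running total 3).
CH2CO-O-COCH2: anhydride, 2 C=O (running total 5).
CO: ketone, 1 C=O (running total 6).
CH(COOH): carboxylic acid, 1 C=O (running total 7).

7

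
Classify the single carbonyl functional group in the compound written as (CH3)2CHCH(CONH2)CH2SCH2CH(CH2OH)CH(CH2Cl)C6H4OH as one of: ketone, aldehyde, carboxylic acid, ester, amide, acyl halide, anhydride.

amide

The carbonyl is in the CH(CONH2) segment: pendant –CONH2: carbonyl C bonded to C and N → amide.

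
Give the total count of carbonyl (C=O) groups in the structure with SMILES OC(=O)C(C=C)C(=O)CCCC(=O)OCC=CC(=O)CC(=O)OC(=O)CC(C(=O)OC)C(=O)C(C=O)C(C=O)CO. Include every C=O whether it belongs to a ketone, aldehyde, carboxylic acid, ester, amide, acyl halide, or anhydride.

HOOC: carboxylic acid, 1 C=O (running total 1).
CO: ketone, 1 C=O (running total 2).
CH2COOCH2: ester, 1 C=O (running total 3).
CO: ketone, 1 C=O (running total 4).
CH2CO-O-COCH2: anhydride, 2 C=O (running total 6).
CH(COOCH3): ester, 1 C=O (running total 7).
CO: ketone, 1 C=O (running total 8).
CH(CHO): aldehyde, 1 C=O (running total 9).
CH(CHO): aldehyde, 1 C=O (running total 10).

10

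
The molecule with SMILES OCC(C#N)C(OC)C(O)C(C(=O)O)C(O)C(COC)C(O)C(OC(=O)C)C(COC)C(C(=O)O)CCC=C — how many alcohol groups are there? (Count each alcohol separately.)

Taking each segment in turn:
  HOCH2: HO– on an sp³ carbon → alcohol.
  CH(CN): pendant –C≡N: nitrile.
  CH(OCH3): pendant –OCH3: C–O–C with sp³ C, no adjacent C=O → ether.
  CH(OH): –OH on an sp³ carbon → alcohol (secondary).
  CH(COOH): pendant –COOH: carbonyl C bonded to C and –OH → carboxylic acid.
  CH(OH): –OH on an sp³ carbon → alcohol (secondary).
  CH(CH2OCH3): pendant –CH2OCH3: C–O–C linkage → ether.
  CH(OH): –OH on an sp³ carbon → alcohol (secondary).
  CH(OCOCH3): pendant –OC(=O)CH3: an acyloxy group → ester.
  CH(CH2OCH3): pendant –CH2OCH3: C–O–C linkage → ether.
  CH(COOH): pendant –COOH: carbonyl C bonded to C and –OH → carboxylic acid.
  CH=CH2: C=C double bond → alkene.
Alcohol appears at: HOCH2, CH(OH), CH(OH), CH(OH) → 4.

4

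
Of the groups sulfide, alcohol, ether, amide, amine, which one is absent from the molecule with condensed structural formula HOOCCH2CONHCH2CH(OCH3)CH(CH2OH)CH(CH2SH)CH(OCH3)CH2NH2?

ether: present (CH(OCH3) — pendant –OCH3: C–O–C with sp³ C, no adjacent C=O → ether).
amine: present (CH2NH2 — –NH2 on an sp³ carbon with no adjacent C=O → amine).
alcohol: present (CH(CH2OH) — pendant –CH2OH on an sp³ backbone C → alcohol).
amide: present (CH2CONHCH2 — –C(=O)–N– linkage → amide (the N is not an amine)).
sulfide: no segment matches this pattern.

sulfide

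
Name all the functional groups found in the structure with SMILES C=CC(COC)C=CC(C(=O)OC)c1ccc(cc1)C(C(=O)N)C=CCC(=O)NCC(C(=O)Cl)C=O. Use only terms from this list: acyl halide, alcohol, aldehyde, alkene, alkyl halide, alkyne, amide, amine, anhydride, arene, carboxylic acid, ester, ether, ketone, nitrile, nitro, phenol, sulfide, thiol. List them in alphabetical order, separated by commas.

Reading the structure from left to right:
  CH2=CH: C=C double bond → alkene.
  CH(CH2OCH3): pendant –CH2OCH3: C–O–C linkage → ether.
  CH=CH: C=C double bond → alkene.
  CH(COOCH3): pendant –COOCH3: carbonyl C bonded to C and –OCH3 → ester.
  C6H4: para-disubstituted benzene ring → arene.
  CH(CONH2): pendant –CONH2: carbonyl C bonded to C and N → amide.
  CH=CH: C=C double bond → alkene.
  CH2CONHCH2: –C(=O)–N– linkage → amide (the N is not an amine).
  CH(COCl): pendant –C(=O)X: carbonyl C bonded to C and halogen → acyl halide.
  CHO: terminal –CHO: carbonyl C bonded to H and C → aldehyde.

acyl halide, aldehyde, alkene, amide, arene, ester, ether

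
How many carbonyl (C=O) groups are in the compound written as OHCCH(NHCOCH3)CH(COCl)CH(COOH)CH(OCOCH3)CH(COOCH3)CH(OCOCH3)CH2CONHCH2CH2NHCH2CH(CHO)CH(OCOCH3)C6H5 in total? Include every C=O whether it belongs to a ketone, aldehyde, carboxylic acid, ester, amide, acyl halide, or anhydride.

10

OHC: aldehyde, 1 C=O (running total 1).
CH(NHCOCH3): amide, 1 C=O (running total 2).
CH(COCl): acyl halide, 1 C=O (running total 3).
CH(COOH): carboxylic acid, 1 C=O (running total 4).
CH(OCOCH3): ester, 1 C=O (running total 5).
CH(COOCH3): ester, 1 C=O (running total 6).
CH(OCOCH3): ester, 1 C=O (running total 7).
CH2CONHCH2: amide, 1 C=O (running total 8).
CH(CHO): aldehyde, 1 C=O (running total 9).
CH(OCOCH3): ester, 1 C=O (running total 10).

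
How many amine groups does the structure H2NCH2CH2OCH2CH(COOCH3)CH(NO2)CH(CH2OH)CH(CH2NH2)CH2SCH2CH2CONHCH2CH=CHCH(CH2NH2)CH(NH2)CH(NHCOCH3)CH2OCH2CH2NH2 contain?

5

Reading the structure from left to right:
  H2NCH2: –NH2 on an sp³ carbon with no adjacent C=O → amine.
  CH2OCH2: C–O–C with sp³ carbons on both sides and no adjacent C=O → ether.
  CH(COOCH3): pendant –COOCH3: carbonyl C bonded to C and –OCH3 → ester.
  CH(NO2): –NO2 on an sp³ carbon → nitro (the N=O is not a carbonyl).
  CH(CH2OH): pendant –CH2OH on an sp³ backbone C → alcohol.
  CH(CH2NH2): pendant –CH2NH2: N on sp³ C, no adjacent C=O → amine.
  CH2SCH2: C–S–C linkage → sulfide (thioether).
  CH2CONHCH2: –C(=O)–N– linkage → amide (the N is not an amine).
  CH=CH: C=C double bond → alkene.
  CH(CH2NH2): pendant –CH2NH2: N on sp³ C, no adjacent C=O → amine.
  CH(NH2): –NH2 on an sp³ carbon with no adjacent C=O → amine.
  CH(NHCOCH3): pendant –NHC(=O)CH3: N bonded to a carbonyl → amide (not amine).
  CH2OCH2: C–O–C with sp³ carbons on both sides and no adjacent C=O → ether.
  CH2NH2: –NH2 on an sp³ carbon with no adjacent C=O → amine.
Amine appears at: H2NCH2, CH(CH2NH2), CH(CH2NH2), CH(NH2), CH2NH2 → 5.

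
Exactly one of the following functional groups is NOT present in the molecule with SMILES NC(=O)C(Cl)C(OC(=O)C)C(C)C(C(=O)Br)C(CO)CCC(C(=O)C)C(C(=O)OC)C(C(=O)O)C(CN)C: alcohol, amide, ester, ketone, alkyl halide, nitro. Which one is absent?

ester: present (CH(OCOCH3) — pendant –OC(=O)CH3: an acyloxy group → ester).
amide: present (H2NCO — –C(=O)NH2: carbonyl C bonded to C and to N → amide (the N is not a separate amine)).
ketone: present (CH(COCH3) — pendant –COCH3: carbonyl C bonded to two carbons → ketone).
alkyl halide: present (CH(Cl) — halogen on an sp³ carbon → alkyl halide).
alcohol: present (CH(CH2OH) — pendant –CH2OH on an sp³ backbone C → alcohol).
nitro: no segment matches this pattern.

nitro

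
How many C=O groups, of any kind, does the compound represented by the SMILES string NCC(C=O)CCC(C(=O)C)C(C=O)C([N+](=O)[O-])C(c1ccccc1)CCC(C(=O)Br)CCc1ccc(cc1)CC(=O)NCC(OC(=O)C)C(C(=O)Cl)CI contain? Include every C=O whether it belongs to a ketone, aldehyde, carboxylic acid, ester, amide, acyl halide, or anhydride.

7

CH(CHO): aldehyde, 1 C=O (running total 1).
CH(COCH3): ketone, 1 C=O (running total 2).
CH(CHO): aldehyde, 1 C=O (running total 3).
CH(COBr): acyl halide, 1 C=O (running total 4).
CH2CONHCH2: amide, 1 C=O (running total 5).
CH(OCOCH3): ester, 1 C=O (running total 6).
CH(COCl): acyl halide, 1 C=O (running total 7).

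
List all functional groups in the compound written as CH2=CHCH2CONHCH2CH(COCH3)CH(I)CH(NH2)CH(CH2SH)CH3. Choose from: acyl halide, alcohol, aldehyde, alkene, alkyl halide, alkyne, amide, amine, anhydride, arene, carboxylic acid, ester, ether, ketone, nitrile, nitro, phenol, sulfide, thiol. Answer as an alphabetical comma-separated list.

Working along the chain:
  CH2=CH: C=C double bond → alkene.
  CH2CONHCH2: –C(=O)–N– linkage → amide (the N is not an amine).
  CH(COCH3): pendant –COCH3: carbonyl C bonded to two carbons → ketone.
  CH(I): halogen on an sp³ carbon → alkyl halide.
  CH(NH2): –NH2 on an sp³ carbon with no adjacent C=O → amine.
  CH(CH2SH): pendant –CH2SH → thiol.

alkene, alkyl halide, amide, amine, ketone, thiol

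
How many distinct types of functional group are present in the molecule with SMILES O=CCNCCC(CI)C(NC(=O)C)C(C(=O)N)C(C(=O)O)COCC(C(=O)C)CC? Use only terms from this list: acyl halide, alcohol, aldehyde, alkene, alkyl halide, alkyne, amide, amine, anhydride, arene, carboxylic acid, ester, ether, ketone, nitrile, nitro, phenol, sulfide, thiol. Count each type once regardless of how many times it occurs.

7

Working along the chain:
  OHC: terminal –CHO: carbonyl C bonded to H and C → aldehyde.
  CH2NHCH2: C–N–C with sp³ carbons and no adjacent C=O → amine (secondary).
  CH(CH2I): pendant –CH2X: halogen on sp³ carbon → alkyl halide.
  CH(NHCOCH3): pendant –NHC(=O)CH3: N bonded to a carbonyl → amide (not amine).
  CH(CONH2): pendant –CONH2: carbonyl C bonded to C and N → amide.
  CH(COOH): pendant –COOH: carbonyl C bonded to C and –OH → carboxylic acid.
  CH2OCH2: C–O–C with sp³ carbons on both sides and no adjacent C=O → ether.
  CH(COCH3): pendant –COCH3: carbonyl C bonded to two carbons → ketone.
Distinct types present: aldehyde, alkyl halide, amide, amine, carboxylic acid, ether, ketone.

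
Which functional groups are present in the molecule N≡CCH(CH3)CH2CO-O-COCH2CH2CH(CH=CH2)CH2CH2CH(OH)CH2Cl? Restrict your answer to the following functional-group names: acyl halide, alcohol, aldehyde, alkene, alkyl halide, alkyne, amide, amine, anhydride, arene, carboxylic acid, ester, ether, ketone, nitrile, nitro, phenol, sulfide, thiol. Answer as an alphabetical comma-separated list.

alcohol, alkene, alkyl halide, anhydride, nitrile

Working along the chain:
  N≡C: N≡C–: carbon triple-bonded to nitrogen → nitrile.
  CH2CO-O-COCH2: two acyl groups sharing one oxygen, –C(=O)–O–C(=O)– → anhydride.
  CH(CH=CH2): pendant –CH=CH2: C=C double bond → alkene.
  CH(OH): –OH on an sp³ carbon → alcohol (secondary).
  CH2Cl: halogen on an sp³ carbon → alkyl halide.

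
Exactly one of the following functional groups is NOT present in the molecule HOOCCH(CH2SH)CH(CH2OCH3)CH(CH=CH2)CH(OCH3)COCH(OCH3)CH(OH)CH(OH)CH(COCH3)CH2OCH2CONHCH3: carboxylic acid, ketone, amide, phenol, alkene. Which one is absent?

phenol

amide: present (CONHCH3 — –C(=O)NHCH3: carbonyl C bonded to C and to N → amide (the N is not an amine)).
ketone: present (CO — –C(=O)– with carbon on both sides → ketone).
carboxylic acid: present (HOOC — –COOH: carbonyl C bonded to –OH and C → carboxylic acid (the –OH is not a separate alcohol)).
alkene: present (CH(CH=CH2) — pendant –CH=CH2: C=C double bond → alkene).
phenol: absent. In CH(OH), the –OH is on an sp³ carbon, not on an aromatic ring, so it is an alcohol.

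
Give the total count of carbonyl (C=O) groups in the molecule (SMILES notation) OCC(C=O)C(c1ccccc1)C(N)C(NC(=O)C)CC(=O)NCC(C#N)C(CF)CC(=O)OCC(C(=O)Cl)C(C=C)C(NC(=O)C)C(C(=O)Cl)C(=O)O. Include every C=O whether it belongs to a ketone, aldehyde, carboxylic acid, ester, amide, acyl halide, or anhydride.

8

CH(CHO): aldehyde, 1 C=O (running total 1).
CH(NHCOCH3): amide, 1 C=O (running total 2).
CH2CONHCH2: amide, 1 C=O (running total 3).
CH2COOCH2: ester, 1 C=O (running total 4).
CH(COCl): acyl halide, 1 C=O (running total 5).
CH(NHCOCH3): amide, 1 C=O (running total 6).
CH(COCl): acyl halide, 1 C=O (running total 7).
COOH: carboxylic acid, 1 C=O (running total 8).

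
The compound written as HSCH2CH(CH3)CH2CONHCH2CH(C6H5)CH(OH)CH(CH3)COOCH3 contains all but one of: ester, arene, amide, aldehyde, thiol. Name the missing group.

aldehyde

arene: present (CH(C6H5) — pendant –C6H5: benzene ring → arene).
ester: present (COOCH3 — –C(=O)OCH3: carbonyl C bonded to C and to –OCH3 → ester (not ketone + ether)).
amide: present (CH2CONHCH2 — –C(=O)–N– linkage → amide (the N is not an amine)).
thiol: present (HSCH2 — –SH on an sp³ carbon → thiol).
aldehyde: no segment matches this pattern.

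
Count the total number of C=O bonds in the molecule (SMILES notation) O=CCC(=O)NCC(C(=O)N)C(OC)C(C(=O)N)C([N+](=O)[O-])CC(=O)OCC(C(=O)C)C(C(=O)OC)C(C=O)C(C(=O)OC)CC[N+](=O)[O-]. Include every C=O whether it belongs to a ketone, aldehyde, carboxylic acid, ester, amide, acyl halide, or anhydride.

9

OHC: aldehyde, 1 C=O (running total 1).
CH2CONHCH2: amide, 1 C=O (running total 2).
CH(CONH2): amide, 1 C=O (running total 3).
CH(CONH2): amide, 1 C=O (running total 4).
CH2COOCH2: ester, 1 C=O (running total 5).
CH(COCH3): ketone, 1 C=O (running total 6).
CH(COOCH3): ester, 1 C=O (running total 7).
CH(CHO): aldehyde, 1 C=O (running total 8).
CH(COOCH3): ester, 1 C=O (running total 9).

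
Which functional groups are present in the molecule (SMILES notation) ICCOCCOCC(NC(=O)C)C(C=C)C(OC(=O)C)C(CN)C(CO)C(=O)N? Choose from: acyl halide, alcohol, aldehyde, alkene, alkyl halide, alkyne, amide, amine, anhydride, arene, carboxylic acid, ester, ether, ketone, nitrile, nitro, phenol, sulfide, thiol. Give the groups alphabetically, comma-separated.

alcohol, alkene, alkyl halide, amide, amine, ester, ether

Reading the structure from left to right:
  ICH2: halogen on an sp³ carbon → alkyl halide.
  CH2OCH2: C–O–C with sp³ carbons on both sides and no adjacent C=O → ether.
  CH2OCH2: C–O–C with sp³ carbons on both sides and no adjacent C=O → ether.
  CH(NHCOCH3): pendant –NHC(=O)CH3: N bonded to a carbonyl → amide (not amine).
  CH(CH=CH2): pendant –CH=CH2: C=C double bond → alkene.
  CH(OCOCH3): pendant –OC(=O)CH3: an acyloxy group → ester.
  CH(CH2NH2): pendant –CH2NH2: N on sp³ C, no adjacent C=O → amine.
  CH(CH2OH): pendant –CH2OH on an sp³ backbone C → alcohol.
  CONH2: –C(=O)NH2: carbonyl C bonded to C and to N → amide (the N is not a separate amine).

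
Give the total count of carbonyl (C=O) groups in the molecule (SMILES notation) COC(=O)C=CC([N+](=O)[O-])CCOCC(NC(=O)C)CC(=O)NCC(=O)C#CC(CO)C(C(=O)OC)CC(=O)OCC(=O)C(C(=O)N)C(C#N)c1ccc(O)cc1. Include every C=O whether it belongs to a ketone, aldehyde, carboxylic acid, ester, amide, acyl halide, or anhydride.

8

CH3OOC: ester, 1 C=O (running total 1).
CH(NHCOCH3): amide, 1 C=O (running total 2).
CH2CONHCH2: amide, 1 C=O (running total 3).
CO: ketone, 1 C=O (running total 4).
CH(COOCH3): ester, 1 C=O (running total 5).
CH2COOCH2: ester, 1 C=O (running total 6).
CO: ketone, 1 C=O (running total 7).
CH(CONH2): amide, 1 C=O (running total 8).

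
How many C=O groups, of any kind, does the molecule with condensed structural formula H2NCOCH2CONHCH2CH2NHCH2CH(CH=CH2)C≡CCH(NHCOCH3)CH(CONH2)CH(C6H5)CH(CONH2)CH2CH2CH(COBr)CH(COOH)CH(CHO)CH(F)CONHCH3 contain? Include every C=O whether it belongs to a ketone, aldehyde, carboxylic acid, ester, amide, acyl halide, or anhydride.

9

H2NCO: amide, 1 C=O (running total 1).
CH2CONHCH2: amide, 1 C=O (running total 2).
CH(NHCOCH3): amide, 1 C=O (running total 3).
CH(CONH2): amide, 1 C=O (running total 4).
CH(CONH2): amide, 1 C=O (running total 5).
CH(COBr): acyl halide, 1 C=O (running total 6).
CH(COOH): carboxylic acid, 1 C=O (running total 7).
CH(CHO): aldehyde, 1 C=O (running total 8).
CONHCH3: amide, 1 C=O (running total 9).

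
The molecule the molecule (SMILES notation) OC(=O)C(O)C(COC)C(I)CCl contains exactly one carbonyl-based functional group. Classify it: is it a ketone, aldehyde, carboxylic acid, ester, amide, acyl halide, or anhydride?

The carbonyl is in the HOOC segment: –COOH: carbonyl C bonded to –OH and C → carboxylic acid (the –OH is not a separate alcohol).

carboxylic acid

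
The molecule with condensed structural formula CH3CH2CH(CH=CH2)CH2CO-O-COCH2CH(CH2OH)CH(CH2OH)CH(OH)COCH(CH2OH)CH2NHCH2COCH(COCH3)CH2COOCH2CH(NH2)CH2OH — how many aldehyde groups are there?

pendant –CH=CH2: C=C double bond → alkene.
two acyl groups sharing one oxygen, –C(=O)–O–C(=O)– → anhydride.
pendant –CH2OH on an sp³ backbone C → alcohol.
pendant –CH2OH on an sp³ backbone C → alcohol.
–OH on an sp³ carbon → alcohol (secondary).
–C(=O)– with carbon on both sides → ketone.
pendant –CH2OH on an sp³ backbone C → alcohol.
C–N–C with sp³ carbons and no adjacent C=O → amine (secondary).
–C(=O)– with carbon on both sides → ketone.
pendant –COCH3: carbonyl C bonded to two carbons → ketone.
–C(=O)–O–C with C on the carbonyl side → ester.
–NH2 on an sp³ carbon with no adjacent C=O → amine.
–OH on an sp³ carbon → alcohol.
No segment is a aldehyde: CO is ketone, not aldehyde; CO is ketone, not aldehyde; CH(COCH3) is ketone, not aldehyde. → 0.

0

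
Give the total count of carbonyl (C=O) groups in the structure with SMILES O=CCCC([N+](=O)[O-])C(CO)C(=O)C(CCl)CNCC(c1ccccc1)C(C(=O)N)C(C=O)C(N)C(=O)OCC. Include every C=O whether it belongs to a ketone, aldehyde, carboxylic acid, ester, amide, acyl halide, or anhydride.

OHC: aldehyde, 1 C=O (running total 1).
CO: ketone, 1 C=O (running total 2).
CH(CONH2): amide, 1 C=O (running total 3).
CH(CHO): aldehyde, 1 C=O (running total 4).
COOCH2CH3: ester, 1 C=O (running total 5).

5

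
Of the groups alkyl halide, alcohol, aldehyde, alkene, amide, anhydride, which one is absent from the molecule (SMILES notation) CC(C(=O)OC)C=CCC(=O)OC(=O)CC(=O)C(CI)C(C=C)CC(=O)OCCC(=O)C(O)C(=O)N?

alkene: present (CH=CH — C=C double bond → alkene).
alkyl halide: present (CH(CH2I) — pendant –CH2X: halogen on sp³ carbon → alkyl halide).
anhydride: present (CH2CO-O-COCH2 — two acyl groups sharing one oxygen, –C(=O)–O–C(=O)– → anhydride).
alcohol: present (CH(OH) — –OH on an sp³ carbon → alcohol (secondary)).
amide: present (CONH2 — –C(=O)NH2: carbonyl C bonded to C and to N → amide (the N is not a separate amine)).
aldehyde: absent. In CO, the carbonyl carbon is bonded to two carbons, so it is a ketone, not an aldehyde.

aldehyde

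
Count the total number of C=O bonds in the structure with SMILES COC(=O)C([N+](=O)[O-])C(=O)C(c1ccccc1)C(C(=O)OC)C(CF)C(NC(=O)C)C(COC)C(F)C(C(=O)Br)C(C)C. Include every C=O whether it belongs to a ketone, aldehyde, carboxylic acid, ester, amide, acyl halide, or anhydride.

CH3OOC: ester, 1 C=O (running total 1).
CO: ketone, 1 C=O (running total 2).
CH(COOCH3): ester, 1 C=O (running total 3).
CH(NHCOCH3): amide, 1 C=O (running total 4).
CH(COBr): acyl halide, 1 C=O (running total 5).

5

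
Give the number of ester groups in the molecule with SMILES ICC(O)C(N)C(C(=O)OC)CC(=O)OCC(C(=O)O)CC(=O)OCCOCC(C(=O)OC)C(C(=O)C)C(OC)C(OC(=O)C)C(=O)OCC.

6

Taking each segment in turn:
  ICH2: halogen on an sp³ carbon → alkyl halide.
  CH(OH): –OH on an sp³ carbon → alcohol (secondary).
  CH(NH2): –NH2 on an sp³ carbon with no adjacent C=O → amine.
  CH(COOCH3): pendant –COOCH3: carbonyl C bonded to C and –OCH3 → ester.
  CH2COOCH2: –C(=O)–O–C with C on the carbonyl side → ester.
  CH(COOH): pendant –COOH: carbonyl C bonded to C and –OH → carboxylic acid.
  CH2COOCH2: –C(=O)–O–C with C on the carbonyl side → ester.
  CH2OCH2: C–O–C with sp³ carbons on both sides and no adjacent C=O → ether.
  CH(COOCH3): pendant –COOCH3: carbonyl C bonded to C and –OCH3 → ester.
  CH(COCH3): pendant –COCH3: carbonyl C bonded to two carbons → ketone.
  CH(OCH3): pendant –OCH3: C–O–C with sp³ C, no adjacent C=O → ether.
  CH(OCOCH3): pendant –OC(=O)CH3: an acyloxy group → ester.
  COOCH2CH3: –C(=O)OCH2CH3: carbonyl C bonded to C and to –OEt → ester.
Ester appears at: CH(COOCH3), CH2COOCH2, CH2COOCH2, CH(COOCH3), CH(OCOCH3), COOCH2CH3 → 6.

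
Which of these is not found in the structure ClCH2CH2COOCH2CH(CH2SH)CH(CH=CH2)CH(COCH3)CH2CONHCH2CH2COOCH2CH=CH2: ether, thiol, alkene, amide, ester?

ether

amide: present (CH2CONHCH2 — –C(=O)–N– linkage → amide (the N is not an amine)).
alkene: present (CH(CH=CH2) — pendant –CH=CH2: C=C double bond → alkene).
thiol: present (CH(CH2SH) — pendant –CH2SH → thiol).
ester: present (CH2COOCH2 — –C(=O)–O–C with C on the carbonyl side → ester).
ether: absent. In CH2COOCH2, the C–O–C oxygen is adjacent to a C=O, so it belongs to an ester, not an ether.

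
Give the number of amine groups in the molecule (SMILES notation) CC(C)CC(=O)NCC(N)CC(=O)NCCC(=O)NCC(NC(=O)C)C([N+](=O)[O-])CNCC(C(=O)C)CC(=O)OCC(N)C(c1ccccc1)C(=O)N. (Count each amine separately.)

3

–C(=O)–N– linkage → amide (the N is not an amine).
–NH2 on an sp³ carbon with no adjacent C=O → amine.
–C(=O)–N– linkage → amide (the N is not an amine).
–C(=O)–N– linkage → amide (the N is not an amine).
pendant –NHC(=O)CH3: N bonded to a carbonyl → amide (not amine).
–NO2 on an sp³ carbon → nitro (the N=O is not a carbonyl).
C–N–C with sp³ carbons and no adjacent C=O → amine (secondary).
pendant –COCH3: carbonyl C bonded to two carbons → ketone.
–C(=O)–O–C with C on the carbonyl side → ester.
–NH2 on an sp³ carbon with no adjacent C=O → amine.
pendant –C6H5: benzene ring → arene.
–C(=O)NH2: carbonyl C bonded to C and to N → amide (the N is not a separate amine).
Amine appears at: CH(NH2), CH2NHCH2, CH(NH2) → 3.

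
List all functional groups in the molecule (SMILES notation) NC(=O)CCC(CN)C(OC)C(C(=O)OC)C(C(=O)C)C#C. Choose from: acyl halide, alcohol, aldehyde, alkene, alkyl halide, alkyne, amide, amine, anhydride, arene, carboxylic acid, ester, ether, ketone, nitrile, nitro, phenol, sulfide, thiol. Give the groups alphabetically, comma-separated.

Reading the structure from left to right:
  H2NCO: –C(=O)NH2: carbonyl C bonded to C and to N → amide (the N is not a separate amine).
  CH(CH2NH2): pendant –CH2NH2: N on sp³ C, no adjacent C=O → amine.
  CH(OCH3): pendant –OCH3: C–O–C with sp³ C, no adjacent C=O → ether.
  CH(COOCH3): pendant –COOCH3: carbonyl C bonded to C and –OCH3 → ester.
  CH(COCH3): pendant –COCH3: carbonyl C bonded to two carbons → ketone.
  C≡CH: C≡C triple bond → alkyne.

alkyne, amide, amine, ester, ether, ketone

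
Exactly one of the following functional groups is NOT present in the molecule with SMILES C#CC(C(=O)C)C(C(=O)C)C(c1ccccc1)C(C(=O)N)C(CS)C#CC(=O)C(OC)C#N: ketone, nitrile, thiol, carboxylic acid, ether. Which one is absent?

carboxylic acid

nitrile: present (CN — –C≡N: carbon triple-bonded to nitrogen → nitrile).
thiol: present (CH(CH2SH) — pendant –CH2SH → thiol).
ether: present (CH(OCH3) — pendant –OCH3: C–O–C with sp³ C, no adjacent C=O → ether).
ketone: present (CH(COCH3) — pendant –COCH3: carbonyl C bonded to two carbons → ketone).
carboxylic acid: absent. In CH(CONH2), the carbonyl is bonded to nitrogen, not to –OH; that is an amide.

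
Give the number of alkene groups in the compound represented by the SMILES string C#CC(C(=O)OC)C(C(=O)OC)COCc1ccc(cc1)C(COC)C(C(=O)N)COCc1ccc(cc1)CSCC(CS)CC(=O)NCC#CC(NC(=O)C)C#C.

C≡C triple bond → alkyne.
pendant –COOCH3: carbonyl C bonded to C and –OCH3 → ester.
pendant –COOCH3: carbonyl C bonded to C and –OCH3 → ester.
C–O–C with sp³ carbons on both sides and no adjacent C=O → ether.
para-disubstituted benzene ring → arene.
pendant –CH2OCH3: C–O–C linkage → ether.
pendant –CONH2: carbonyl C bonded to C and N → amide.
C–O–C with sp³ carbons on both sides and no adjacent C=O → ether.
para-disubstituted benzene ring → arene.
C–S–C linkage → sulfide (thioether).
pendant –CH2SH → thiol.
–C(=O)–N– linkage → amide (the N is not an amine).
C≡C triple bond → alkyne.
pendant –NHC(=O)CH3: N bonded to a carbonyl → amide (not amine).
C≡C triple bond → alkyne.
No segment is a alkene: HC≡C is alkyne, not alkene; C6H4 is arene, not alkene; C6H4 is arene, not alkene. → 0.

0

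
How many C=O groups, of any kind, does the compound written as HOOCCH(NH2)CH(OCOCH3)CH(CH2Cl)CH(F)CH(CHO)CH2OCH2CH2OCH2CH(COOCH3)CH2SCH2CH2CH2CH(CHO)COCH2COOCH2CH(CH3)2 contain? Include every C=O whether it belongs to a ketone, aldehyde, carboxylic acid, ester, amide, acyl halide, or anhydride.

7

HOOC: carboxylic acid, 1 C=O (running total 1).
CH(OCOCH3): ester, 1 C=O (running total 2).
CH(CHO): aldehyde, 1 C=O (running total 3).
CH(COOCH3): ester, 1 C=O (running total 4).
CH(CHO): aldehyde, 1 C=O (running total 5).
CO: ketone, 1 C=O (running total 6).
CH2COOCH2: ester, 1 C=O (running total 7).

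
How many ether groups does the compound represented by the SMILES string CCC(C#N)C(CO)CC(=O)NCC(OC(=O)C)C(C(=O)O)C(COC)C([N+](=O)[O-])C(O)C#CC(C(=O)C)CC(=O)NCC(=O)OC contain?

1

pendant –C≡N: nitrile.
pendant –CH2OH on an sp³ backbone C → alcohol.
–C(=O)–N– linkage → amide (the N is not an amine).
pendant –OC(=O)CH3: an acyloxy group → ester.
pendant –COOH: carbonyl C bonded to C and –OH → carboxylic acid.
pendant –CH2OCH3: C–O–C linkage → ether.
–NO2 on an sp³ carbon → nitro (the N=O is not a carbonyl).
–OH on an sp³ carbon → alcohol (secondary).
C≡C triple bond → alkyne.
pendant –COCH3: carbonyl C bonded to two carbons → ketone.
–C(=O)–N– linkage → amide (the N is not an amine).
–C(=O)OCH3: carbonyl C bonded to C and to –OCH3 → ester (not ketone + ether).
Ether appears at: CH(CH2OCH3) → 1.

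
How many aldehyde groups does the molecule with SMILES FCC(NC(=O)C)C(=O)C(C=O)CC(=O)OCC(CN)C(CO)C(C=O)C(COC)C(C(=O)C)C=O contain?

Reading the structure from left to right:
  FCH2: halogen on an sp³ carbon → alkyl halide.
  CH(NHCOCH3): pendant –NHC(=O)CH3: N bonded to a carbonyl → amide (not amine).
  CO: –C(=O)– with carbon on both sides → ketone.
  CH(CHO): pendant –CHO: carbonyl C bonded to C and H → aldehyde.
  CH2COOCH2: –C(=O)–O–C with C on the carbonyl side → ester.
  CH(CH2NH2): pendant –CH2NH2: N on sp³ C, no adjacent C=O → amine.
  CH(CH2OH): pendant –CH2OH on an sp³ backbone C → alcohol.
  CH(CHO): pendant –CHO: carbonyl C bonded to C and H → aldehyde.
  CH(CH2OCH3): pendant –CH2OCH3: C–O–C linkage → ether.
  CH(COCH3): pendant –COCH3: carbonyl C bonded to two carbons → ketone.
  CHO: terminal –CHO: carbonyl C bonded to H and C → aldehyde.
Aldehyde appears at: CH(CHO), CH(CHO), CHO → 3.

3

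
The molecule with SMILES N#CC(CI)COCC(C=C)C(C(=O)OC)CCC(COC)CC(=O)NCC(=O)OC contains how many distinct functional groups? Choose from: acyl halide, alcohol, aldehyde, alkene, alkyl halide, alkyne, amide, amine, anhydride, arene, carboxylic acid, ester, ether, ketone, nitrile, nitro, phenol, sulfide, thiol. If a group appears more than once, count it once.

Taking each segment in turn:
  N≡C: N≡C–: carbon triple-bonded to nitrogen → nitrile.
  CH(CH2I): pendant –CH2X: halogen on sp³ carbon → alkyl halide.
  CH2OCH2: C–O–C with sp³ carbons on both sides and no adjacent C=O → ether.
  CH(CH=CH2): pendant –CH=CH2: C=C double bond → alkene.
  CH(COOCH3): pendant –COOCH3: carbonyl C bonded to C and –OCH3 → ester.
  CH(CH2OCH3): pendant –CH2OCH3: C–O–C linkage → ether.
  CH2CONHCH2: –C(=O)–N– linkage → amide (the N is not an amine).
  COOCH3: –C(=O)OCH3: carbonyl C bonded to C and to –OCH3 → ester (not ketone + ether).
Distinct types present: alkene, alkyl halide, amide, ester, ether, nitrile.

6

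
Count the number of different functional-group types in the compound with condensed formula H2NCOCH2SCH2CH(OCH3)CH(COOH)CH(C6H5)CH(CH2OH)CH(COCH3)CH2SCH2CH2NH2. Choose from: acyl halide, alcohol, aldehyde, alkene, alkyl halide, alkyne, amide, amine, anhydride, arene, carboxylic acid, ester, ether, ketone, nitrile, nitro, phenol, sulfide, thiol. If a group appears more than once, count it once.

Reading the structure from left to right:
  H2NCO: –C(=O)NH2: carbonyl C bonded to C and to N → amide (the N is not a separate amine).
  CH2SCH2: C–S–C linkage → sulfide (thioether).
  CH(OCH3): pendant –OCH3: C–O–C with sp³ C, no adjacent C=O → ether.
  CH(COOH): pendant –COOH: carbonyl C bonded to C and –OH → carboxylic acid.
  CH(C6H5): pendant –C6H5: benzene ring → arene.
  CH(CH2OH): pendant –CH2OH on an sp³ backbone C → alcohol.
  CH(COCH3): pendant –COCH3: carbonyl C bonded to two carbons → ketone.
  CH2SCH2: C–S–C linkage → sulfide (thioether).
  CH2NH2: –NH2 on an sp³ carbon with no adjacent C=O → amine.
Distinct types present: alcohol, amide, amine, arene, carboxylic acid, ether, ketone, sulfide.

8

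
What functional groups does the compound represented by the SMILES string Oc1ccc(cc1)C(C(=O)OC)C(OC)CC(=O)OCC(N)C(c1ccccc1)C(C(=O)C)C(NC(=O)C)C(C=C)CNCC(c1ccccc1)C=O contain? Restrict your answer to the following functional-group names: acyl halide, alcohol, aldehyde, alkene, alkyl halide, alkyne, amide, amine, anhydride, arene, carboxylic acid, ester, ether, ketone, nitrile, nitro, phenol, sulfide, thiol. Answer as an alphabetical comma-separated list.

aldehyde, alkene, amide, amine, arene, ester, ether, ketone, phenol

–OH attached directly to an aromatic ring → phenol (not alcohol); the ring itself is an arene.
pendant –COOCH3: carbonyl C bonded to C and –OCH3 → ester.
pendant –OCH3: C–O–C with sp³ C, no adjacent C=O → ether.
–C(=O)–O–C with C on the carbonyl side → ester.
–NH2 on an sp³ carbon with no adjacent C=O → amine.
pendant –C6H5: benzene ring → arene.
pendant –COCH3: carbonyl C bonded to two carbons → ketone.
pendant –NHC(=O)CH3: N bonded to a carbonyl → amide (not amine).
pendant –CH=CH2: C=C double bond → alkene.
C–N–C with sp³ carbons and no adjacent C=O → amine (secondary).
pendant –C6H5: benzene ring → arene.
terminal –CHO: carbonyl C bonded to H and C → aldehyde.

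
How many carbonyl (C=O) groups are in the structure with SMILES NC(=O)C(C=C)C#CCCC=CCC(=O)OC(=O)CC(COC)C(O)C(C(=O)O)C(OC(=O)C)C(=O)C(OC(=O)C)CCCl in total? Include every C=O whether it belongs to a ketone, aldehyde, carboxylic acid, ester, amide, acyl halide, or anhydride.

7

H2NCO: amide, 1 C=O (running total 1).
CH2CO-O-COCH2: anhydride, 2 C=O (running total 3).
CH(COOH): carboxylic acid, 1 C=O (running total 4).
CH(OCOCH3): ester, 1 C=O (running total 5).
CO: ketone, 1 C=O (running total 6).
CH(OCOCH3): ester, 1 C=O (running total 7).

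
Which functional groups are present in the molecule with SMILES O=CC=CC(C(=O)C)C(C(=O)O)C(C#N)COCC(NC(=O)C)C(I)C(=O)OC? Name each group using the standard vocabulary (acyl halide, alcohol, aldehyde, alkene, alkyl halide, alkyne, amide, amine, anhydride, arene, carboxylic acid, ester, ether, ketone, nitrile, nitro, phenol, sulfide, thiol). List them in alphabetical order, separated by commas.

aldehyde, alkene, alkyl halide, amide, carboxylic acid, ester, ether, ketone, nitrile

Working along the chain:
  OHC: terminal –CHO: carbonyl C bonded to H and C → aldehyde.
  CH=CH: C=C double bond → alkene.
  CH(COCH3): pendant –COCH3: carbonyl C bonded to two carbons → ketone.
  CH(COOH): pendant –COOH: carbonyl C bonded to C and –OH → carboxylic acid.
  CH(CN): pendant –C≡N: nitrile.
  CH2OCH2: C–O–C with sp³ carbons on both sides and no adjacent C=O → ether.
  CH(NHCOCH3): pendant –NHC(=O)CH3: N bonded to a carbonyl → amide (not amine).
  CH(I): halogen on an sp³ carbon → alkyl halide.
  COOCH3: –C(=O)OCH3: carbonyl C bonded to C and to –OCH3 → ester (not ketone + ether).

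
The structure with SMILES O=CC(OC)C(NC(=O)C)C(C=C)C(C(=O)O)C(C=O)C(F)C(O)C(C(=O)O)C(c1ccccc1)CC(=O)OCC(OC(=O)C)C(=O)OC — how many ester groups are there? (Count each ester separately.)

Working along the chain:
  OHC: terminal –CHO: carbonyl C bonded to H and C → aldehyde.
  CH(OCH3): pendant –OCH3: C–O–C with sp³ C, no adjacent C=O → ether.
  CH(NHCOCH3): pendant –NHC(=O)CH3: N bonded to a carbonyl → amide (not amine).
  CH(CH=CH2): pendant –CH=CH2: C=C double bond → alkene.
  CH(COOH): pendant –COOH: carbonyl C bonded to C and –OH → carboxylic acid.
  CH(CHO): pendant –CHO: carbonyl C bonded to C and H → aldehyde.
  CH(F): halogen on an sp³ carbon → alkyl halide.
  CH(OH): –OH on an sp³ carbon → alcohol (secondary).
  CH(COOH): pendant –COOH: carbonyl C bonded to C and –OH → carboxylic acid.
  CH(C6H5): pendant –C6H5: benzene ring → arene.
  CH2COOCH2: –C(=O)–O–C with C on the carbonyl side → ester.
  CH(OCOCH3): pendant –OC(=O)CH3: an acyloxy group → ester.
  COOCH3: –C(=O)OCH3: carbonyl C bonded to C and to –OCH3 → ester (not ketone + ether).
Ester appears at: CH2COOCH2, CH(OCOCH3), COOCH3 → 3.

3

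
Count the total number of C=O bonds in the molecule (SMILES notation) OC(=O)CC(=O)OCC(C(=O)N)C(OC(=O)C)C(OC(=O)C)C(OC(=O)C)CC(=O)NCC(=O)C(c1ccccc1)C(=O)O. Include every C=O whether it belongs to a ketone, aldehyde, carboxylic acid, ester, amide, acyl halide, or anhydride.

HOOC: carboxylic acid, 1 C=O (running total 1).
CH2COOCH2: ester, 1 C=O (running total 2).
CH(CONH2): amide, 1 C=O (running total 3).
CH(OCOCH3): ester, 1 C=O (running total 4).
CH(OCOCH3): ester, 1 C=O (running total 5).
CH(OCOCH3): ester, 1 C=O (running total 6).
CH2CONHCH2: amide, 1 C=O (running total 7).
CO: ketone, 1 C=O (running total 8).
COOH: carboxylic acid, 1 C=O (running total 9).

9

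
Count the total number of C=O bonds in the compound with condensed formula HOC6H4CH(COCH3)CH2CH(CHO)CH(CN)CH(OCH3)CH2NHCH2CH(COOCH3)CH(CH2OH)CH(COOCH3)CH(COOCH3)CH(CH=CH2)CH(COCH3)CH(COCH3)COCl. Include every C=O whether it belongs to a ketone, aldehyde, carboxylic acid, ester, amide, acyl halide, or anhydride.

CH(COCH3): ketone, 1 C=O (running total 1).
CH(CHO): aldehyde, 1 C=O (running total 2).
CH(COOCH3): ester, 1 C=O (running total 3).
CH(COOCH3): ester, 1 C=O (running total 4).
CH(COOCH3): ester, 1 C=O (running total 5).
CH(COCH3): ketone, 1 C=O (running total 6).
CH(COCH3): ketone, 1 C=O (running total 7).
COCl: acyl halide, 1 C=O (running total 8).

8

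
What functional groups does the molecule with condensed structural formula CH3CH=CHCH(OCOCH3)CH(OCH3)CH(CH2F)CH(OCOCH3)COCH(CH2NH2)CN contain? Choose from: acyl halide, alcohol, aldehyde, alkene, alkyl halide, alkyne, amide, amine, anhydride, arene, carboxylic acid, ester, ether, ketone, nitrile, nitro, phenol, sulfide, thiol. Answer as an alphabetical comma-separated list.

alkene, alkyl halide, amine, ester, ether, ketone, nitrile

Taking each segment in turn:
  CH=CH: C=C double bond → alkene.
  CH(OCOCH3): pendant –OC(=O)CH3: an acyloxy group → ester.
  CH(OCH3): pendant –OCH3: C–O–C with sp³ C, no adjacent C=O → ether.
  CH(CH2F): pendant –CH2X: halogen on sp³ carbon → alkyl halide.
  CH(OCOCH3): pendant –OC(=O)CH3: an acyloxy group → ester.
  CO: –C(=O)– with carbon on both sides → ketone.
  CH(CH2NH2): pendant –CH2NH2: N on sp³ C, no adjacent C=O → amine.
  CN: –C≡N: carbon triple-bonded to nitrogen → nitrile.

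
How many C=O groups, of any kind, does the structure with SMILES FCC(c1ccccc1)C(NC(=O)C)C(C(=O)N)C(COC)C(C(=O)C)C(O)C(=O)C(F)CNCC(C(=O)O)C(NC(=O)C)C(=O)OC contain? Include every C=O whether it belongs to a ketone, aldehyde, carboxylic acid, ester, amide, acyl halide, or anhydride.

7

CH(NHCOCH3): amide, 1 C=O (running total 1).
CH(CONH2): amide, 1 C=O (running total 2).
CH(COCH3): ketone, 1 C=O (running total 3).
CO: ketone, 1 C=O (running total 4).
CH(COOH): carboxylic acid, 1 C=O (running total 5).
CH(NHCOCH3): amide, 1 C=O (running total 6).
COOCH3: ester, 1 C=O (running total 7).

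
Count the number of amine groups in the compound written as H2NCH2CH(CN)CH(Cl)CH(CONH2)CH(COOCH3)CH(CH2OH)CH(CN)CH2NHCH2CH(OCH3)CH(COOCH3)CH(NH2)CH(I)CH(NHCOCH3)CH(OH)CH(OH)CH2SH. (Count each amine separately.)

Working along the chain:
  H2NCH2: –NH2 on an sp³ carbon with no adjacent C=O → amine.
  CH(CN): pendant –C≡N: nitrile.
  CH(Cl): halogen on an sp³ carbon → alkyl halide.
  CH(CONH2): pendant –CONH2: carbonyl C bonded to C and N → amide.
  CH(COOCH3): pendant –COOCH3: carbonyl C bonded to C and –OCH3 → ester.
  CH(CH2OH): pendant –CH2OH on an sp³ backbone C → alcohol.
  CH(CN): pendant –C≡N: nitrile.
  CH2NHCH2: C–N–C with sp³ carbons and no adjacent C=O → amine (secondary).
  CH(OCH3): pendant –OCH3: C–O–C with sp³ C, no adjacent C=O → ether.
  CH(COOCH3): pendant –COOCH3: carbonyl C bonded to C and –OCH3 → ester.
  CH(NH2): –NH2 on an sp³ carbon with no adjacent C=O → amine.
  CH(I): halogen on an sp³ carbon → alkyl halide.
  CH(NHCOCH3): pendant –NHC(=O)CH3: N bonded to a carbonyl → amide (not amine).
  CH(OH): –OH on an sp³ carbon → alcohol (secondary).
  CH(OH): –OH on an sp³ carbon → alcohol (secondary).
  CH2SH: –SH on an sp³ carbon → thiol.
Amine appears at: H2NCH2, CH2NHCH2, CH(NH2) → 3.

3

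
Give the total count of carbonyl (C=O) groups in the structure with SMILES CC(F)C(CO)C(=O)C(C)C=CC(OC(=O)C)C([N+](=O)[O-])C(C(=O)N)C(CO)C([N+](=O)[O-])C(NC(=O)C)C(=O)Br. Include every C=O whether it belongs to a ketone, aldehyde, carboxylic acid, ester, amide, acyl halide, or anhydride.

CO: ketone, 1 C=O (running total 1).
CH(OCOCH3): ester, 1 C=O (running total 2).
CH(CONH2): amide, 1 C=O (running total 3).
CH(NHCOCH3): amide, 1 C=O (running total 4).
COBr: acyl halide, 1 C=O (running total 5).

5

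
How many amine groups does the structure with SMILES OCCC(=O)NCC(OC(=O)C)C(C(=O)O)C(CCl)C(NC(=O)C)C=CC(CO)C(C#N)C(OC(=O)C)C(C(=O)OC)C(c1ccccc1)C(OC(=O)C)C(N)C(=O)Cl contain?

Taking each segment in turn:
  HOCH2: HO– on an sp³ carbon → alcohol.
  CH2CONHCH2: –C(=O)–N– linkage → amide (the N is not an amine).
  CH(OCOCH3): pendant –OC(=O)CH3: an acyloxy group → ester.
  CH(COOH): pendant –COOH: carbonyl C bonded to C and –OH → carboxylic acid.
  CH(CH2Cl): pendant –CH2X: halogen on sp³ carbon → alkyl halide.
  CH(NHCOCH3): pendant –NHC(=O)CH3: N bonded to a carbonyl → amide (not amine).
  CH=CH: C=C double bond → alkene.
  CH(CH2OH): pendant –CH2OH on an sp³ backbone C → alcohol.
  CH(CN): pendant –C≡N: nitrile.
  CH(OCOCH3): pendant –OC(=O)CH3: an acyloxy group → ester.
  CH(COOCH3): pendant –COOCH3: carbonyl C bonded to C and –OCH3 → ester.
  CH(C6H5): pendant –C6H5: benzene ring → arene.
  CH(OCOCH3): pendant –OC(=O)CH3: an acyloxy group → ester.
  CH(NH2): –NH2 on an sp³ carbon with no adjacent C=O → amine.
  COCl: –C(=O)Cl: carbonyl C bonded to C and to a halogen → acyl halide (not alkyl halide).
Amine appears at: CH(NH2) → 1.

1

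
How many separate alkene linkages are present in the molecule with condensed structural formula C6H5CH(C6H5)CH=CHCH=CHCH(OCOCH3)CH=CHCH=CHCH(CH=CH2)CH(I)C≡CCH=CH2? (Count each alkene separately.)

6

Reading the structure from left to right:
  C6H5: C6H5– phenyl ring → arene.
  CH(C6H5): pendant –C6H5: benzene ring → arene.
  CH=CH: C=C double bond → alkene.
  CH=CH: C=C double bond → alkene.
  CH(OCOCH3): pendant –OC(=O)CH3: an acyloxy group → ester.
  CH=CH: C=C double bond → alkene.
  CH=CH: C=C double bond → alkene.
  CH(CH=CH2): pendant –CH=CH2: C=C double bond → alkene.
  CH(I): halogen on an sp³ carbon → alkyl halide.
  C≡C: C≡C triple bond → alkyne.
  CH=CH2: C=C double bond → alkene.
Alkene appears at: CH=CH, CH=CH, CH=CH, CH=CH, CH(CH=CH2), CH=CH2 → 6.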